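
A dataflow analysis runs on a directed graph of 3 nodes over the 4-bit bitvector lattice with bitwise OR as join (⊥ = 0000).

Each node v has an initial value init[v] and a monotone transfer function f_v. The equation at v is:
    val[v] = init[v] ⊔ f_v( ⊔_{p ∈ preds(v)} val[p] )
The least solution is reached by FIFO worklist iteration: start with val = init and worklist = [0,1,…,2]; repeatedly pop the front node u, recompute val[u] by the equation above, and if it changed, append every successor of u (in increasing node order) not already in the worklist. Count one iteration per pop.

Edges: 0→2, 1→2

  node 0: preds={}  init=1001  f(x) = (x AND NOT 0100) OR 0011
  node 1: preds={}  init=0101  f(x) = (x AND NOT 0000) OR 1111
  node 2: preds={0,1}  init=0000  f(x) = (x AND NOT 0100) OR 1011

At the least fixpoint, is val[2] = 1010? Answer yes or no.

no

Trace (3 dequeues):
  [1] u=0 | in 0000 | out 1011 | prev 1001 | push {}
  [2] u=1 | in 0000 | out 1111 | prev 0101 | push {}
  [3] u=2 | in 1111 | out 1011 | prev 0000 | push {}

Converged values:
  [0] 1011
  [1] 1111
  [2] 1011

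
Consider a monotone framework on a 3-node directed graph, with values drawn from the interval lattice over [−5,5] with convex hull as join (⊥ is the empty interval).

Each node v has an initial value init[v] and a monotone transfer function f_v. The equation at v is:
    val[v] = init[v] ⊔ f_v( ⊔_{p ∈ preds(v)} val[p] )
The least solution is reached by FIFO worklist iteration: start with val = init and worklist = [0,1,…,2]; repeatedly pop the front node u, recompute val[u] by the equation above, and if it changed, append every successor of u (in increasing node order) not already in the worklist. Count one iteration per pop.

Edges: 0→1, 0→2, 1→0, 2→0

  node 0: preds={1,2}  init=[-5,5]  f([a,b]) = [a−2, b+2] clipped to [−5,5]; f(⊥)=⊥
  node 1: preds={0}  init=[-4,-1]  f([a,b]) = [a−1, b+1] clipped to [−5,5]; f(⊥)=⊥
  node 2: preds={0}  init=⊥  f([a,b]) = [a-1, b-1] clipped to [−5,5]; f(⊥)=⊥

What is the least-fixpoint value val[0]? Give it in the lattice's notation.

[-5,5]

Trace (4 dequeues):
  [1] u=0 | in [-4,-1] | out [-5,5] | ==
  [2] u=1 | in [-5,5] | out [-5,5] | prev [-4,-1] | push {0}
  [3] u=2 | in [-5,5] | out [-5,4] | prev ⊥ | push {}
  [4] u=0 | in [-5,5] | out [-5,5] | ==

Converged values:
  [0] [-5,5]
  [1] [-5,5]
  [2] [-5,4]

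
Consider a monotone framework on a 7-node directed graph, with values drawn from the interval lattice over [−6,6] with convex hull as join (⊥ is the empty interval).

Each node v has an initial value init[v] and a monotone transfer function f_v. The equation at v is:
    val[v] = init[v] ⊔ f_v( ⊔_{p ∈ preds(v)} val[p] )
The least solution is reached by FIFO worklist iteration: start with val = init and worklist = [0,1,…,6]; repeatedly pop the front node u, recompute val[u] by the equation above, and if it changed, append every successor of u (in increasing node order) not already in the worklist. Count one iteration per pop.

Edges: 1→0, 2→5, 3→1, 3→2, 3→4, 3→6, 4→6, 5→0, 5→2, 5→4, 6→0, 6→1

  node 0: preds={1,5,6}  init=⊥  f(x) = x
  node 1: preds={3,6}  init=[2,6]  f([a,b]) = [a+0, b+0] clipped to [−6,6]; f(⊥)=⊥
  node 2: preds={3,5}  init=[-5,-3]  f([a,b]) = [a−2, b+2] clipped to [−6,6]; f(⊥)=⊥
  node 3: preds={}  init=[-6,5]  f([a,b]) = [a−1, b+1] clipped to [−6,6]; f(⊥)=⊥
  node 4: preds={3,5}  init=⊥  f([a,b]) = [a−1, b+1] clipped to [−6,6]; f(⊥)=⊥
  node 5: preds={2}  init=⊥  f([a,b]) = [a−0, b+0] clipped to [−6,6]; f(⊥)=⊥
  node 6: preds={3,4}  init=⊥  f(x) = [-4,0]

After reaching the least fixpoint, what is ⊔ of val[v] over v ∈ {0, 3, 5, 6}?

[-6,6]

Trace (11 dequeues):
  [1] u=0 | in [2,6] | out [2,6] | prev ⊥ | push {}
  [2] u=1 | in [-6,5] | out [-6,6] | prev [2,6] | push {0}
  [3] u=2 | in [-6,5] | out [-6,6] | prev [-5,-3] | push {}
  [4] u=3 | in ⊥ | out [-6,5] | ==
  [5] u=4 | in [-6,5] | out [-6,6] | prev ⊥ | push {}
  [6] u=5 | in [-6,6] | out [-6,6] | prev ⊥ | push {2,4}
  [7] u=6 | in [-6,6] | out [-4,0] | prev ⊥ | push {1}
  [8] u=0 | in [-6,6] | out [-6,6] | prev [2,6] | push {}
  [9] u=2 | in [-6,6] | out [-6,6] | ==
  [10] u=4 | in [-6,6] | out [-6,6] | ==
  [11] u=1 | in [-6,5] | out [-6,6] | ==

Converged values:
  [0] [-6,6]
  [1] [-6,6]
  [2] [-6,6]
  [3] [-6,5]
  [4] [-6,6]
  [5] [-6,6]
  [6] [-4,0]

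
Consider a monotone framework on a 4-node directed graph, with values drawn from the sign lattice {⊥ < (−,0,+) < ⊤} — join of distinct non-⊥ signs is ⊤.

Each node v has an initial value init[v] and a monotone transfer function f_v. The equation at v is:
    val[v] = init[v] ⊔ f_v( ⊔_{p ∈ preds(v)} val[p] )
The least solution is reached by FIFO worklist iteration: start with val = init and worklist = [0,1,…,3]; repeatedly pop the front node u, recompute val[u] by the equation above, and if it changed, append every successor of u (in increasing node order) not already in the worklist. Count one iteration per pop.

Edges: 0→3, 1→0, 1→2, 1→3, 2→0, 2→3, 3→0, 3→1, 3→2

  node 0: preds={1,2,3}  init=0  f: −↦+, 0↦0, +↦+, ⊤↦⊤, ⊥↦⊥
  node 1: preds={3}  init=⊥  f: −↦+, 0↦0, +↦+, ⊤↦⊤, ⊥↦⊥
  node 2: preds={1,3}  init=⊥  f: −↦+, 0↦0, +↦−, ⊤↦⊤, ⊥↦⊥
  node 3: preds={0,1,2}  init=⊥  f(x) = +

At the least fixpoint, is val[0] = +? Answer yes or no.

Worklist (9 pops):
  #1 pop 0: in=⊥ → 0 (no change)
  #2 pop 1: in=⊥ → ⊥ (no change)
  #3 pop 2: in=⊥ → ⊥ (no change)
  #4 pop 3: in=0 → + (was ⊥); enqueue [0,1,2]
  #5 pop 0: in=+ → ⊤ (was 0); enqueue [3]
  #6 pop 1: in=+ → + (was ⊥); enqueue [0]
  #7 pop 2: in=+ → − (was ⊥); enqueue []
  #8 pop 3: in=⊤ → + (no change)
  #9 pop 0: in=⊤ → ⊤ (no change)

Fixpoint:
  val[0] = ⊤
  val[1] = +
  val[2] = −
  val[3] = +

no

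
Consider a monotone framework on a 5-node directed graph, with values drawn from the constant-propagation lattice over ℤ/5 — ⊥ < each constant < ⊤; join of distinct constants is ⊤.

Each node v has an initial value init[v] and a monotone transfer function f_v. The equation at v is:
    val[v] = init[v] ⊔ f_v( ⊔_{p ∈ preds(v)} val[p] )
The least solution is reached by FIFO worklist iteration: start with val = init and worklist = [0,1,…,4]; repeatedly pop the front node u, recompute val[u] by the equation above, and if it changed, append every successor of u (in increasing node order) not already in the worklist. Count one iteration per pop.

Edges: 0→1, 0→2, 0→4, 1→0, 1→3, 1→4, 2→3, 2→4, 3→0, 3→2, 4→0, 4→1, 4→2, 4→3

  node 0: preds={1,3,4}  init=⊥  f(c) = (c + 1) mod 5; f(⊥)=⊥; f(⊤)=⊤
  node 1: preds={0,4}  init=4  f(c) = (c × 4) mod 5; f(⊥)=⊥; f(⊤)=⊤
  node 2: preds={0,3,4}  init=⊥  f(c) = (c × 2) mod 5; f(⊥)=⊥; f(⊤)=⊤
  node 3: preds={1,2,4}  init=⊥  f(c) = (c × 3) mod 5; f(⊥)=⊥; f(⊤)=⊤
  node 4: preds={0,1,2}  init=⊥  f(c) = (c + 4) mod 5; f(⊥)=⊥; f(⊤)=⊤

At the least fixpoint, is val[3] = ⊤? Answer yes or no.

yes

Iteration log — 10 steps:
  step 1. node 0  ⊔preds=4  new=0  old=⊥  +wl: 
  step 2. node 1  ⊔preds=0  new=⊤  old=4  +wl: 0
  step 3. node 2  ⊔preds=0  new=0  old=⊥  +wl: 
  step 4. node 3  ⊔preds=⊤  new=⊤  old=⊥  +wl: 2
  step 5. node 4  ⊔preds=⊤  new=⊤  old=⊥  +wl: 1,3
  step 6. node 0  ⊔preds=⊤  new=⊤  old=0  +wl: 4
  step 7. node 2  ⊔preds=⊤  new=⊤  old=0  +wl: 
  step 8. node 1  ⊔preds=⊤  new=⊤  stable
  step 9. node 3  ⊔preds=⊤  new=⊤  stable
  step 10. node 4  ⊔preds=⊤  new=⊤  stable

Least fixpoint reached:
  node 0: ⊤
  node 1: ⊤
  node 2: ⊤
  node 3: ⊤
  node 4: ⊤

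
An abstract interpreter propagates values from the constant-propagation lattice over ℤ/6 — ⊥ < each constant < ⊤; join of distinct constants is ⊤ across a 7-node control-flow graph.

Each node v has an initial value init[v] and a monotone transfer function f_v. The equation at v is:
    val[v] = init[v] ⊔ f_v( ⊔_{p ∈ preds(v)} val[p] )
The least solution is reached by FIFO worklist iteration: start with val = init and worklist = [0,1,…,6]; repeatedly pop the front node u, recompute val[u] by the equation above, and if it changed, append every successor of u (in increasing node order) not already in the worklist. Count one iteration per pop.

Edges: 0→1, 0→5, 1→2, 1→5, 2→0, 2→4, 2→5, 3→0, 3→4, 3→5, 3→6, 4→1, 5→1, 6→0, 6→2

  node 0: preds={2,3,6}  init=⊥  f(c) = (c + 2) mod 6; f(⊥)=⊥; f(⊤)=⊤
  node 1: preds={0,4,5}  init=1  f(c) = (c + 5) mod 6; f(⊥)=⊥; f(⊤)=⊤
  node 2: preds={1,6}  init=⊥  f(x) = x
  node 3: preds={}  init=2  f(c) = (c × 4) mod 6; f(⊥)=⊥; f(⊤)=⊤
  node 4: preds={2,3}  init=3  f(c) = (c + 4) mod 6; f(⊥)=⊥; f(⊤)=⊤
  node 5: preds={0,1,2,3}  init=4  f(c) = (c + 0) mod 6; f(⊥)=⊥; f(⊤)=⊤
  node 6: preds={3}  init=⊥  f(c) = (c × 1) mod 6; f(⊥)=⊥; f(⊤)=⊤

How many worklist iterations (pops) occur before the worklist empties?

11

Worklist (11 pops):
  #1 pop 0: in=2 → 4 (was ⊥); enqueue []
  #2 pop 1: in=⊤ → ⊤ (was 1); enqueue []
  #3 pop 2: in=⊤ → ⊤ (was ⊥); enqueue [0]
  #4 pop 3: in=⊥ → 2 (no change)
  #5 pop 4: in=⊤ → ⊤ (was 3); enqueue [1]
  #6 pop 5: in=⊤ → ⊤ (was 4); enqueue []
  #7 pop 6: in=2 → 2 (was ⊥); enqueue [2]
  #8 pop 0: in=⊤ → ⊤ (was 4); enqueue [5]
  #9 pop 1: in=⊤ → ⊤ (no change)
  #10 pop 2: in=⊤ → ⊤ (no change)
  #11 pop 5: in=⊤ → ⊤ (no change)

Fixpoint:
  val[0] = ⊤
  val[1] = ⊤
  val[2] = ⊤
  val[3] = 2
  val[4] = ⊤
  val[5] = ⊤
  val[6] = 2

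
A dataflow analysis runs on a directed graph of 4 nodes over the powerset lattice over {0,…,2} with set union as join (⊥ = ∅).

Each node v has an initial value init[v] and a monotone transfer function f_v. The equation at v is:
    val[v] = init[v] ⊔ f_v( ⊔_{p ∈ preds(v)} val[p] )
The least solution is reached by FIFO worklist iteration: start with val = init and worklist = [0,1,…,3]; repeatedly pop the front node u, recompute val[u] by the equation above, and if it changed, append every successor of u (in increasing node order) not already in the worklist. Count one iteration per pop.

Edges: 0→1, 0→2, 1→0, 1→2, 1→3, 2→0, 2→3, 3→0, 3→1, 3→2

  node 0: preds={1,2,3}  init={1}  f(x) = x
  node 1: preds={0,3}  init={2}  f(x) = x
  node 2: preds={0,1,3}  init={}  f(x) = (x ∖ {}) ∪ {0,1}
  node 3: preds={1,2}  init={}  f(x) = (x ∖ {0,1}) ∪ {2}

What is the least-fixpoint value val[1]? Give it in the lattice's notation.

Worklist (9 pops):
  #1 pop 0: in={2} → {1,2} (was {1}); enqueue []
  #2 pop 1: in={1,2} → {1,2} (was {2}); enqueue [0]
  #3 pop 2: in={1,2} → {0,1,2} (was {}); enqueue []
  #4 pop 3: in={0,1,2} → {2} (was {}); enqueue [1,2]
  #5 pop 0: in={0,1,2} → {0,1,2} (was {1,2}); enqueue []
  #6 pop 1: in={0,1,2} → {0,1,2} (was {1,2}); enqueue [0,3]
  #7 pop 2: in={0,1,2} → {0,1,2} (no change)
  #8 pop 0: in={0,1,2} → {0,1,2} (no change)
  #9 pop 3: in={0,1,2} → {2} (no change)

Fixpoint:
  val[0] = {0,1,2}
  val[1] = {0,1,2}
  val[2] = {0,1,2}
  val[3] = {2}

{0,1,2}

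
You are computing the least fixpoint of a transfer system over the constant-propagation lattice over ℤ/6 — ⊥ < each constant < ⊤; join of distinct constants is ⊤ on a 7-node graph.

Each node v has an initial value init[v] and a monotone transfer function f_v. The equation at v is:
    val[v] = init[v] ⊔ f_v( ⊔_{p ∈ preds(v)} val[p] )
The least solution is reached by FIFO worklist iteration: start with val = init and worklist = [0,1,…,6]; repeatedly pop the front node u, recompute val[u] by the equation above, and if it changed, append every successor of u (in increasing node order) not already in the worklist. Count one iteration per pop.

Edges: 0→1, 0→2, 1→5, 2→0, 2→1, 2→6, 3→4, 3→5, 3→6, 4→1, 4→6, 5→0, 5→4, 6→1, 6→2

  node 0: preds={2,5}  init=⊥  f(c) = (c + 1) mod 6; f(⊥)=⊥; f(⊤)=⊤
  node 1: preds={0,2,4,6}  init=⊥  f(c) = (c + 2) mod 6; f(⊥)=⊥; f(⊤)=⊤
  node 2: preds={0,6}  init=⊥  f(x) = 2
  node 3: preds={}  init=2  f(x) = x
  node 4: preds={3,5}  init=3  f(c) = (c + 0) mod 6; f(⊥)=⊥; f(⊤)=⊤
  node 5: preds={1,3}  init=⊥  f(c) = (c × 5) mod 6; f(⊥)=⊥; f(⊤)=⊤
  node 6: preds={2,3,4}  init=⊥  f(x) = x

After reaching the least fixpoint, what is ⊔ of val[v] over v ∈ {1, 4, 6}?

⊤

Worklist (12 pops):
  #1 pop 0: in=⊥ → ⊥ (no change)
  #2 pop 1: in=3 → 5 (was ⊥); enqueue []
  #3 pop 2: in=⊥ → 2 (was ⊥); enqueue [0,1]
  #4 pop 3: in=⊥ → 2 (no change)
  #5 pop 4: in=2 → ⊤ (was 3); enqueue []
  #6 pop 5: in=⊤ → ⊤ (was ⊥); enqueue [4]
  #7 pop 6: in=⊤ → ⊤ (was ⊥); enqueue [2]
  #8 pop 0: in=⊤ → ⊤ (was ⊥); enqueue []
  #9 pop 1: in=⊤ → ⊤ (was 5); enqueue [5]
  #10 pop 4: in=⊤ → ⊤ (no change)
  #11 pop 2: in=⊤ → 2 (no change)
  #12 pop 5: in=⊤ → ⊤ (no change)

Fixpoint:
  val[0] = ⊤
  val[1] = ⊤
  val[2] = 2
  val[3] = 2
  val[4] = ⊤
  val[5] = ⊤
  val[6] = ⊤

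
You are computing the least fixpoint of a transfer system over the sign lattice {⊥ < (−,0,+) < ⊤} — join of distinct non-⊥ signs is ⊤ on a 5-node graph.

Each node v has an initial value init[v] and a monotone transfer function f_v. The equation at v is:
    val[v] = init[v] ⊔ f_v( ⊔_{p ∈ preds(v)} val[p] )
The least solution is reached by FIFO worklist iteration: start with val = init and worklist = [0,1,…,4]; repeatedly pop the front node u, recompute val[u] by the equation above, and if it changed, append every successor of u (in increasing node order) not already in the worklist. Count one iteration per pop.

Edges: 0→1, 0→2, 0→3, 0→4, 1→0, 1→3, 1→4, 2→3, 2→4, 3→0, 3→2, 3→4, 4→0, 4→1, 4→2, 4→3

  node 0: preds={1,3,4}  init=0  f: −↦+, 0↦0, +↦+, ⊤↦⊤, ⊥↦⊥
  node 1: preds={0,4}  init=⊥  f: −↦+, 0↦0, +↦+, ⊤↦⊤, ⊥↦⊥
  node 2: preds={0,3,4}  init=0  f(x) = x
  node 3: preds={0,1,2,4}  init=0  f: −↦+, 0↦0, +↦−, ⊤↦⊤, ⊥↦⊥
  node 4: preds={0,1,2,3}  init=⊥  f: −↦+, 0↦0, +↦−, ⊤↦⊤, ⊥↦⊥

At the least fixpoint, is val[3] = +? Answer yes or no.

Iteration log — 9 steps:
  step 1. node 0  ⊔preds=0  new=0  stable
  step 2. node 1  ⊔preds=0  new=0  old=⊥  +wl: 0
  step 3. node 2  ⊔preds=0  new=0  stable
  step 4. node 3  ⊔preds=0  new=0  stable
  step 5. node 4  ⊔preds=0  new=0  old=⊥  +wl: 1,2,3
  step 6. node 0  ⊔preds=0  new=0  stable
  step 7. node 1  ⊔preds=0  new=0  stable
  step 8. node 2  ⊔preds=0  new=0  stable
  step 9. node 3  ⊔preds=0  new=0  stable

Least fixpoint reached:
  node 0: 0
  node 1: 0
  node 2: 0
  node 3: 0
  node 4: 0

no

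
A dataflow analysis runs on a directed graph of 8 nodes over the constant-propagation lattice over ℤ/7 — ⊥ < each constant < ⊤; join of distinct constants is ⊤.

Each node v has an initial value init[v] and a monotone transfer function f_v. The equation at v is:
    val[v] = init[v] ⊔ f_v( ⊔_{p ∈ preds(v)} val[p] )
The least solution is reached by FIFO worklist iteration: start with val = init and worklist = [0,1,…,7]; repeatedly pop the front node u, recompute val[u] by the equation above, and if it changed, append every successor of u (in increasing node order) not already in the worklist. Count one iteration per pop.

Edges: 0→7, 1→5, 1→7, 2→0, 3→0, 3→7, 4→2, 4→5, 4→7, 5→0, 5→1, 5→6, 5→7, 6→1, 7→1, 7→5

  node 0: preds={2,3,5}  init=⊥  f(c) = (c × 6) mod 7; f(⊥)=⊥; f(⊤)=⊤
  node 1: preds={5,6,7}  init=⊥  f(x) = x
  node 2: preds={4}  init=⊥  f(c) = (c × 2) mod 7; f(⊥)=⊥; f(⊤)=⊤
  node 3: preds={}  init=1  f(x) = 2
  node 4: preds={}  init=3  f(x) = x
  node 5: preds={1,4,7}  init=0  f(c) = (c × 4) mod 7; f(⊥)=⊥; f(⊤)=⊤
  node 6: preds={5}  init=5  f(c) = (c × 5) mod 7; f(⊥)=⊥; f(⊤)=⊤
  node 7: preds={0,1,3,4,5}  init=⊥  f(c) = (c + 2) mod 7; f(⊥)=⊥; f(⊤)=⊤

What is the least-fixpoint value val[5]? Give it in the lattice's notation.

⊤

Trace (11 dequeues):
  [1] u=0 | in ⊤ | out ⊤ | prev ⊥ | push {}
  [2] u=1 | in ⊤ | out ⊤ | prev ⊥ | push {}
  [3] u=2 | in 3 | out 6 | prev ⊥ | push {0}
  [4] u=3 | in ⊥ | out ⊤ | prev 1 | push {}
  [5] u=4 | in ⊥ | out 3 | ==
  [6] u=5 | in ⊤ | out ⊤ | prev 0 | push {1}
  [7] u=6 | in ⊤ | out ⊤ | prev 5 | push {}
  [8] u=7 | in ⊤ | out ⊤ | prev ⊥ | push {5}
  [9] u=0 | in ⊤ | out ⊤ | ==
  [10] u=1 | in ⊤ | out ⊤ | ==
  [11] u=5 | in ⊤ | out ⊤ | ==

Converged values:
  [0] ⊤
  [1] ⊤
  [2] 6
  [3] ⊤
  [4] 3
  [5] ⊤
  [6] ⊤
  [7] ⊤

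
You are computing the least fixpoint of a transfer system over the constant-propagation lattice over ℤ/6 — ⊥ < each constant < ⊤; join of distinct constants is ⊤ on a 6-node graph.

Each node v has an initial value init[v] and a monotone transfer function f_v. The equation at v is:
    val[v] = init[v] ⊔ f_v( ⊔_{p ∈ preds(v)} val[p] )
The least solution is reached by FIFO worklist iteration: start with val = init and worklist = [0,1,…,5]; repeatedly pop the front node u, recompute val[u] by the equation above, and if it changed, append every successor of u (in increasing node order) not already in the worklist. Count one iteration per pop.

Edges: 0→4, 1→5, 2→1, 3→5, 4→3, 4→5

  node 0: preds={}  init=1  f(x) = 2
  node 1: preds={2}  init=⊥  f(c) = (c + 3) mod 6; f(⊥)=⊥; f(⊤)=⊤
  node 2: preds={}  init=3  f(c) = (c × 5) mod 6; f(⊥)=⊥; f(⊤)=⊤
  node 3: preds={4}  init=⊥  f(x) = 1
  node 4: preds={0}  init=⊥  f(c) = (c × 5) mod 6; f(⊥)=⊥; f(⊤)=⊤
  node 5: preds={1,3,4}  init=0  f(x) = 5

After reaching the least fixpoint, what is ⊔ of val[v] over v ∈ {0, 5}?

Worklist (7 pops):
  #1 pop 0: in=⊥ → ⊤ (was 1); enqueue []
  #2 pop 1: in=3 → 0 (was ⊥); enqueue []
  #3 pop 2: in=⊥ → 3 (no change)
  #4 pop 3: in=⊥ → 1 (was ⊥); enqueue []
  #5 pop 4: in=⊤ → ⊤ (was ⊥); enqueue [3]
  #6 pop 5: in=⊤ → ⊤ (was 0); enqueue []
  #7 pop 3: in=⊤ → 1 (no change)

Fixpoint:
  val[0] = ⊤
  val[1] = 0
  val[2] = 3
  val[3] = 1
  val[4] = ⊤
  val[5] = ⊤

⊤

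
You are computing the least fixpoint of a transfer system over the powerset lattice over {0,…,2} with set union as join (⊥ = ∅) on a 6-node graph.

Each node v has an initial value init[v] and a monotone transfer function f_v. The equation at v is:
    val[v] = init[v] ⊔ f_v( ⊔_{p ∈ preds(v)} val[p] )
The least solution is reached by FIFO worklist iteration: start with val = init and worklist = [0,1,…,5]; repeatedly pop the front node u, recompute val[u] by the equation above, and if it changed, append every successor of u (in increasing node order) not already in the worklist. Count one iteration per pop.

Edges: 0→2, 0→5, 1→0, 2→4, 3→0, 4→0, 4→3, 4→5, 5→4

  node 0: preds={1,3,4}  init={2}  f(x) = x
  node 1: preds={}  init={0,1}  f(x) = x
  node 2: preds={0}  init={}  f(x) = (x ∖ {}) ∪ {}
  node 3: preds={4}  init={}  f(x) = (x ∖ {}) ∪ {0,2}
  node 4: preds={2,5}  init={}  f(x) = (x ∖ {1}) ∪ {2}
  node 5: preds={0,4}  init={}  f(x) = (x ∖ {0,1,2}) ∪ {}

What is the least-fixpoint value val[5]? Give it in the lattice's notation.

{}

Trace (8 dequeues):
  [1] u=0 | in {0,1} | out {0,1,2} | prev {2} | push {}
  [2] u=1 | in {} | out {0,1} | ==
  [3] u=2 | in {0,1,2} | out {0,1,2} | prev {} | push {}
  [4] u=3 | in {} | out {0,2} | prev {} | push {0}
  [5] u=4 | in {0,1,2} | out {0,2} | prev {} | push {3}
  [6] u=5 | in {0,1,2} | out {} | ==
  [7] u=0 | in {0,1,2} | out {0,1,2} | ==
  [8] u=3 | in {0,2} | out {0,2} | ==

Converged values:
  [0] {0,1,2}
  [1] {0,1}
  [2] {0,1,2}
  [3] {0,2}
  [4] {0,2}
  [5] {}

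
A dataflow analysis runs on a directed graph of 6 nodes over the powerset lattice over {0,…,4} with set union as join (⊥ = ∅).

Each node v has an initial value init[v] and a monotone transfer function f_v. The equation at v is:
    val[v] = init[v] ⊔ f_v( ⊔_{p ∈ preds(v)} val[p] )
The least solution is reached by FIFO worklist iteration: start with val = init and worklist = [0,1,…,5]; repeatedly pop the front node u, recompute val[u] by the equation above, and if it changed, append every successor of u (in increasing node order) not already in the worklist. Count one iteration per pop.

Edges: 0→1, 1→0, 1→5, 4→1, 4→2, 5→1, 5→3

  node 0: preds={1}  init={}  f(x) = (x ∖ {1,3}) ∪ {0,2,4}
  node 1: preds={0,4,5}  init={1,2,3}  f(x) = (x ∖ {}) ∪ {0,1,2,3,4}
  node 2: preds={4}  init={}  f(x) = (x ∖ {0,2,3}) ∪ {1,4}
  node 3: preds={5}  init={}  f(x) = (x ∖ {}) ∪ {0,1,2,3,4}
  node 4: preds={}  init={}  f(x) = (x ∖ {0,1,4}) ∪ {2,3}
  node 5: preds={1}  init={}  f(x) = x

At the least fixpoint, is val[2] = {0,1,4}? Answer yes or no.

no

Iteration log — 10 steps:
  step 1. node 0  ⊔preds={1,2,3}  new={0,2,4}  old={}  +wl: 
  step 2. node 1  ⊔preds={0,2,4}  new={0,1,2,3,4}  old={1,2,3}  +wl: 0
  step 3. node 2  ⊔preds={}  new={1,4}  old={}  +wl: 
  step 4. node 3  ⊔preds={}  new={0,1,2,3,4}  old={}  +wl: 
  step 5. node 4  ⊔preds={}  new={2,3}  old={}  +wl: 1,2
  step 6. node 5  ⊔preds={0,1,2,3,4}  new={0,1,2,3,4}  old={}  +wl: 3
  step 7. node 0  ⊔preds={0,1,2,3,4}  new={0,2,4}  stable
  step 8. node 1  ⊔preds={0,1,2,3,4}  new={0,1,2,3,4}  stable
  step 9. node 2  ⊔preds={2,3}  new={1,4}  stable
  step 10. node 3  ⊔preds={0,1,2,3,4}  new={0,1,2,3,4}  stable

Least fixpoint reached:
  node 0: {0,2,4}
  node 1: {0,1,2,3,4}
  node 2: {1,4}
  node 3: {0,1,2,3,4}
  node 4: {2,3}
  node 5: {0,1,2,3,4}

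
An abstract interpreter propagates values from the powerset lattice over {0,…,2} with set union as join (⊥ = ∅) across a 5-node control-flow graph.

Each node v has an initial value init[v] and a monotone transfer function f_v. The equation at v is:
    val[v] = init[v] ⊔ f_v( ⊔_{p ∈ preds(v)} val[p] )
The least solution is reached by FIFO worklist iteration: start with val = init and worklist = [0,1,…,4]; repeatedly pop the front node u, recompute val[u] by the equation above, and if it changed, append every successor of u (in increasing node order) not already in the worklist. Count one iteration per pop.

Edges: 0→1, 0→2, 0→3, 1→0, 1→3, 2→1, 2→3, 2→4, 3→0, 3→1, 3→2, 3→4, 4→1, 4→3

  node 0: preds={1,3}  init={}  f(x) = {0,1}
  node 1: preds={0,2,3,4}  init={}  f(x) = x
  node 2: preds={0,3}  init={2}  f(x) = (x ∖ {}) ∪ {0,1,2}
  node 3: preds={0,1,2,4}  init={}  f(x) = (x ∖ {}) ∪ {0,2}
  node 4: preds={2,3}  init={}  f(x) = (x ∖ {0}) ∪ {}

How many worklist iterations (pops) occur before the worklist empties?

9

Trace (9 dequeues):
  [1] u=0 | in {} | out {0,1} | prev {} | push {}
  [2] u=1 | in {0,1,2} | out {0,1,2} | prev {} | push {0}
  [3] u=2 | in {0,1} | out {0,1,2} | prev {2} | push {1}
  [4] u=3 | in {0,1,2} | out {0,1,2} | prev {} | push {2}
  [5] u=4 | in {0,1,2} | out {1,2} | prev {} | push {3}
  [6] u=0 | in {0,1,2} | out {0,1} | ==
  [7] u=1 | in {0,1,2} | out {0,1,2} | ==
  [8] u=2 | in {0,1,2} | out {0,1,2} | ==
  [9] u=3 | in {0,1,2} | out {0,1,2} | ==

Converged values:
  [0] {0,1}
  [1] {0,1,2}
  [2] {0,1,2}
  [3] {0,1,2}
  [4] {1,2}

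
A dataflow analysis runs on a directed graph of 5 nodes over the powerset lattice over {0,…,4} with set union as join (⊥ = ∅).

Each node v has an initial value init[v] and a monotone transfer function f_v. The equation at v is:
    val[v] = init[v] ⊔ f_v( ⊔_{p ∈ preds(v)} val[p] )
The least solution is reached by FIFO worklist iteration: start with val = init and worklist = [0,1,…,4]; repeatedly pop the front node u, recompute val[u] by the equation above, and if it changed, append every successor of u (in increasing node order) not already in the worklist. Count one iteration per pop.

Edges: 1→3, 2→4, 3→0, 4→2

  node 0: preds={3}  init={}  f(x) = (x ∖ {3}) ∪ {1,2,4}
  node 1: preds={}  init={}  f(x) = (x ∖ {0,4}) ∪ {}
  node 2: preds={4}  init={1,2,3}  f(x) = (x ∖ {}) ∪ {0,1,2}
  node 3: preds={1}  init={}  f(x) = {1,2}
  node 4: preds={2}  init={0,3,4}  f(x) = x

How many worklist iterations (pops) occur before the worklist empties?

Iteration log — 7 steps:
  step 1. node 0  ⊔preds={}  new={1,2,4}  old={}  +wl: 
  step 2. node 1  ⊔preds={}  new={}  stable
  step 3. node 2  ⊔preds={0,3,4}  new={0,1,2,3,4}  old={1,2,3}  +wl: 
  step 4. node 3  ⊔preds={}  new={1,2}  old={}  +wl: 0
  step 5. node 4  ⊔preds={0,1,2,3,4}  new={0,1,2,3,4}  old={0,3,4}  +wl: 2
  step 6. node 0  ⊔preds={1,2}  new={1,2,4}  stable
  step 7. node 2  ⊔preds={0,1,2,3,4}  new={0,1,2,3,4}  stable

Least fixpoint reached:
  node 0: {1,2,4}
  node 1: {}
  node 2: {0,1,2,3,4}
  node 3: {1,2}
  node 4: {0,1,2,3,4}

7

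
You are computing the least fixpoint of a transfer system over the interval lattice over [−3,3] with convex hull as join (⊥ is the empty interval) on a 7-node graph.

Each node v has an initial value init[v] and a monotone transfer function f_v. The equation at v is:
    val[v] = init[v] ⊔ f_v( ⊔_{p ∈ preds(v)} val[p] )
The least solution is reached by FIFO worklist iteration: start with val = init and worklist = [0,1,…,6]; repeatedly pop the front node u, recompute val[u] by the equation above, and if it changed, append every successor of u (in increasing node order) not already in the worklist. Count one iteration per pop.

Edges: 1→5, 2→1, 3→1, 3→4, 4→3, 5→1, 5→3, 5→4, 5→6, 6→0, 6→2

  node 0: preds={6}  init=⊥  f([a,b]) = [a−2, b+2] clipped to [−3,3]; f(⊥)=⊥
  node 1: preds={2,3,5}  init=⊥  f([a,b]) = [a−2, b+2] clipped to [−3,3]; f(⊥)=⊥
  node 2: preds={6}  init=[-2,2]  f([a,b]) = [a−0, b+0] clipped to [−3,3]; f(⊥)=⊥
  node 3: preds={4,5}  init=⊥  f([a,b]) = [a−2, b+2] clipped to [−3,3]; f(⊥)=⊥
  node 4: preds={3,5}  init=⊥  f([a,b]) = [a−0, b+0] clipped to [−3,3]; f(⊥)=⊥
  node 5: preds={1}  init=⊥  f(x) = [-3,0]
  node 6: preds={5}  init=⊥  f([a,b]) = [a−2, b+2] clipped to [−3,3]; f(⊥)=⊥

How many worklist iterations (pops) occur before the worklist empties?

17

Trace (17 dequeues):
  [1] u=0 | in ⊥ | out ⊥ | ==
  [2] u=1 | in [-2,2] | out [-3,3] | prev ⊥ | push {}
  [3] u=2 | in ⊥ | out [-2,2] | ==
  [4] u=3 | in ⊥ | out ⊥ | ==
  [5] u=4 | in ⊥ | out ⊥ | ==
  [6] u=5 | in [-3,3] | out [-3,0] | prev ⊥ | push {1,3,4}
  [7] u=6 | in [-3,0] | out [-3,2] | prev ⊥ | push {0,2}
  [8] u=1 | in [-3,2] | out [-3,3] | ==
  [9] u=3 | in [-3,0] | out [-3,2] | prev ⊥ | push {1}
  [10] u=4 | in [-3,2] | out [-3,2] | prev ⊥ | push {3}
  [11] u=0 | in [-3,2] | out [-3,3] | prev ⊥ | push {}
  [12] u=2 | in [-3,2] | out [-3,2] | prev [-2,2] | push {}
  [13] u=1 | in [-3,2] | out [-3,3] | ==
  [14] u=3 | in [-3,2] | out [-3,3] | prev [-3,2] | push {1,4}
  [15] u=1 | in [-3,3] | out [-3,3] | ==
  [16] u=4 | in [-3,3] | out [-3,3] | prev [-3,2] | push {3}
  [17] u=3 | in [-3,3] | out [-3,3] | ==

Converged values:
  [0] [-3,3]
  [1] [-3,3]
  [2] [-3,2]
  [3] [-3,3]
  [4] [-3,3]
  [5] [-3,0]
  [6] [-3,2]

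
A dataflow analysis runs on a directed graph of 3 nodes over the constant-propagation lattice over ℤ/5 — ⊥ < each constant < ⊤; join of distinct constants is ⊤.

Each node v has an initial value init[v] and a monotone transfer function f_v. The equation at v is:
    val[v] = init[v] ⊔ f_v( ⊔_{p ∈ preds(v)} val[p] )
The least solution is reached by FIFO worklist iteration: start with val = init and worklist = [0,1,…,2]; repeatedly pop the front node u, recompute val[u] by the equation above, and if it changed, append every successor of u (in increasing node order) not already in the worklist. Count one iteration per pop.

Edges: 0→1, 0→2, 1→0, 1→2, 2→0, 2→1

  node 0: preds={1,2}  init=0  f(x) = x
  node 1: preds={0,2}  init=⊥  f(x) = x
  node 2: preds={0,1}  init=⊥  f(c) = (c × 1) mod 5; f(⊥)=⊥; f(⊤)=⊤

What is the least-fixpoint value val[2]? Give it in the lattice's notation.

0

Iteration log — 5 steps:
  step 1. node 0  ⊔preds=⊥  new=0  stable
  step 2. node 1  ⊔preds=0  new=0  old=⊥  +wl: 0
  step 3. node 2  ⊔preds=0  new=0  old=⊥  +wl: 1
  step 4. node 0  ⊔preds=0  new=0  stable
  step 5. node 1  ⊔preds=0  new=0  stable

Least fixpoint reached:
  node 0: 0
  node 1: 0
  node 2: 0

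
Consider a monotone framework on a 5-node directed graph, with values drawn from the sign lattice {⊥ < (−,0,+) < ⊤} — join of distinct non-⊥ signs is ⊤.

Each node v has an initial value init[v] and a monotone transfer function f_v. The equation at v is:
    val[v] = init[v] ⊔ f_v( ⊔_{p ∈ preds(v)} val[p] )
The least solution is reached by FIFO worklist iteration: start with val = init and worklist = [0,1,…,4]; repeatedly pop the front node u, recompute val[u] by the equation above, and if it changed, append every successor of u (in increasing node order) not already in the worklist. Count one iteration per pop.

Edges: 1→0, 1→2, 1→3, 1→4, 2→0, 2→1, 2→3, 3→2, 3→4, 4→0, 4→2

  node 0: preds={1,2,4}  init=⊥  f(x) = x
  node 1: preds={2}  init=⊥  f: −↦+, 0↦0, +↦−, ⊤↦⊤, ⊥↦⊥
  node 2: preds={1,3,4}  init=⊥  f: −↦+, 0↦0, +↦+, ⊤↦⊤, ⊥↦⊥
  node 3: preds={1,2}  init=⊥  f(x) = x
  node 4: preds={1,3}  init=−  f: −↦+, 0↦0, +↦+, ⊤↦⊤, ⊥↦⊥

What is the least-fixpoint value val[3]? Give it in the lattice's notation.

Worklist (16 pops):
  #1 pop 0: in=− → − (was ⊥); enqueue []
  #2 pop 1: in=⊥ → ⊥ (no change)
  #3 pop 2: in=− → + (was ⊥); enqueue [0,1]
  #4 pop 3: in=+ → + (was ⊥); enqueue [2]
  #5 pop 4: in=+ → ⊤ (was −); enqueue []
  #6 pop 0: in=⊤ → ⊤ (was −); enqueue []
  #7 pop 1: in=+ → − (was ⊥); enqueue [0,3,4]
  #8 pop 2: in=⊤ → ⊤ (was +); enqueue [1]
  #9 pop 0: in=⊤ → ⊤ (no change)
  #10 pop 3: in=⊤ → ⊤ (was +); enqueue [2]
  #11 pop 4: in=⊤ → ⊤ (no change)
  #12 pop 1: in=⊤ → ⊤ (was −); enqueue [0,3,4]
  #13 pop 2: in=⊤ → ⊤ (no change)
  #14 pop 0: in=⊤ → ⊤ (no change)
  #15 pop 3: in=⊤ → ⊤ (no change)
  #16 pop 4: in=⊤ → ⊤ (no change)

Fixpoint:
  val[0] = ⊤
  val[1] = ⊤
  val[2] = ⊤
  val[3] = ⊤
  val[4] = ⊤

⊤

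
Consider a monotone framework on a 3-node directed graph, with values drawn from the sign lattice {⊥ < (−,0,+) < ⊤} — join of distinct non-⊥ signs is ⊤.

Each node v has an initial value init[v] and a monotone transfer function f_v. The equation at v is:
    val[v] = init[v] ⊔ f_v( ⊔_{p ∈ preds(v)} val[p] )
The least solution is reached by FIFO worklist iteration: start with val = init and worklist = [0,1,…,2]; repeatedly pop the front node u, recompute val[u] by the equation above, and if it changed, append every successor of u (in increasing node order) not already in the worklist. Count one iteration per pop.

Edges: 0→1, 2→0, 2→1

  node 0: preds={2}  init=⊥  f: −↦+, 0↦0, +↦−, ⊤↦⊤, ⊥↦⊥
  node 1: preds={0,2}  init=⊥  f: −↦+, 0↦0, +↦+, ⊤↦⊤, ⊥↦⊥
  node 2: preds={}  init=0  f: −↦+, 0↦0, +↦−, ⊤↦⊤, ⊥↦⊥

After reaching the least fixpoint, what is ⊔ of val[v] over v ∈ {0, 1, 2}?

0

Trace (3 dequeues):
  [1] u=0 | in 0 | out 0 | prev ⊥ | push {}
  [2] u=1 | in 0 | out 0 | prev ⊥ | push {}
  [3] u=2 | in ⊥ | out 0 | ==

Converged values:
  [0] 0
  [1] 0
  [2] 0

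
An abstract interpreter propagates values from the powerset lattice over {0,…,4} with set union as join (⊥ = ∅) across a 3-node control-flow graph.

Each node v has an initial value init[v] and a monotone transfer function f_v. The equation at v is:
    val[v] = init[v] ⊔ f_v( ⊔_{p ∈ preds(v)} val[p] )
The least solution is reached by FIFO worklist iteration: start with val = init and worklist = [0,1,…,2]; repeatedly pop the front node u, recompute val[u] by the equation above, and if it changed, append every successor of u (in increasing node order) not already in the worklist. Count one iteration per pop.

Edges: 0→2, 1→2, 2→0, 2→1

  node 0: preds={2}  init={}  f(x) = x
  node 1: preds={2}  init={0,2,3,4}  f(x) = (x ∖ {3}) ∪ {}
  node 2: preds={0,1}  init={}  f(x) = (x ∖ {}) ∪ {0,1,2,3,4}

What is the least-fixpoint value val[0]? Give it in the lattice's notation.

{0,1,2,3,4}

Iteration log — 6 steps:
  step 1. node 0  ⊔preds={}  new={}  stable
  step 2. node 1  ⊔preds={}  new={0,2,3,4}  stable
  step 3. node 2  ⊔preds={0,2,3,4}  new={0,1,2,3,4}  old={}  +wl: 0,1
  step 4. node 0  ⊔preds={0,1,2,3,4}  new={0,1,2,3,4}  old={}  +wl: 2
  step 5. node 1  ⊔preds={0,1,2,3,4}  new={0,1,2,3,4}  old={0,2,3,4}  +wl: 
  step 6. node 2  ⊔preds={0,1,2,3,4}  new={0,1,2,3,4}  stable

Least fixpoint reached:
  node 0: {0,1,2,3,4}
  node 1: {0,1,2,3,4}
  node 2: {0,1,2,3,4}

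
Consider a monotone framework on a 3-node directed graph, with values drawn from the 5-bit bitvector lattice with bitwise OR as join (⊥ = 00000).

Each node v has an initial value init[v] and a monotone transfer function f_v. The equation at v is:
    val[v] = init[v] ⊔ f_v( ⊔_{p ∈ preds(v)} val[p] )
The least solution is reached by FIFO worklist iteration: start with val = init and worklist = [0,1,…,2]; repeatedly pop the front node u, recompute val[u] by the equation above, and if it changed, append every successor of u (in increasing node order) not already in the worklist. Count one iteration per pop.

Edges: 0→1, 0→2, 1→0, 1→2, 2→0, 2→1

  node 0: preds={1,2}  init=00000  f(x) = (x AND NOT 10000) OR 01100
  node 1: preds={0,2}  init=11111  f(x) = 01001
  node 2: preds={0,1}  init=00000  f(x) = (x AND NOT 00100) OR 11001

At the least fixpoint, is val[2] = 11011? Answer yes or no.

yes

Worklist (5 pops):
  #1 pop 0: in=11111 → 01111 (was 00000); enqueue []
  #2 pop 1: in=01111 → 11111 (no change)
  #3 pop 2: in=11111 → 11011 (was 00000); enqueue [0,1]
  #4 pop 0: in=11111 → 01111 (no change)
  #5 pop 1: in=11111 → 11111 (no change)

Fixpoint:
  val[0] = 01111
  val[1] = 11111
  val[2] = 11011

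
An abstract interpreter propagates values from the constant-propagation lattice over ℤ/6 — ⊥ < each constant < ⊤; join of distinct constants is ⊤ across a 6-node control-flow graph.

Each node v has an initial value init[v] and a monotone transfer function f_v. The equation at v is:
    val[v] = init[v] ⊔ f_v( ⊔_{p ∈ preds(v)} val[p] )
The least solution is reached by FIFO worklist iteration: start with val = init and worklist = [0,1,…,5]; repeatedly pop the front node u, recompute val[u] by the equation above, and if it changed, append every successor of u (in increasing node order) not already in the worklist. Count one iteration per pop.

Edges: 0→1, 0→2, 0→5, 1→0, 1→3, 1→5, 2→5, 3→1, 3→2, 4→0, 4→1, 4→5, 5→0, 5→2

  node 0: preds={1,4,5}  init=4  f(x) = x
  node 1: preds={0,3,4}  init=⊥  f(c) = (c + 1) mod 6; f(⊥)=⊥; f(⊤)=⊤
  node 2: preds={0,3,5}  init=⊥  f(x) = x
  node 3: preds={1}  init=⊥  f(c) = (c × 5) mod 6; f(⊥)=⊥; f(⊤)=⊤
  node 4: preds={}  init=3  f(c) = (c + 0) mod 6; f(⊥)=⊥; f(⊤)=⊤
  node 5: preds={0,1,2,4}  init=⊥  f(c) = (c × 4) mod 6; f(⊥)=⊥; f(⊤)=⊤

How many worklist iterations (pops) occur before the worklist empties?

9

Worklist (9 pops):
  #1 pop 0: in=3 → ⊤ (was 4); enqueue []
  #2 pop 1: in=⊤ → ⊤ (was ⊥); enqueue [0]
  #3 pop 2: in=⊤ → ⊤ (was ⊥); enqueue []
  #4 pop 3: in=⊤ → ⊤ (was ⊥); enqueue [1,2]
  #5 pop 4: in=⊥ → 3 (no change)
  #6 pop 5: in=⊤ → ⊤ (was ⊥); enqueue []
  #7 pop 0: in=⊤ → ⊤ (no change)
  #8 pop 1: in=⊤ → ⊤ (no change)
  #9 pop 2: in=⊤ → ⊤ (no change)

Fixpoint:
  val[0] = ⊤
  val[1] = ⊤
  val[2] = ⊤
  val[3] = ⊤
  val[4] = 3
  val[5] = ⊤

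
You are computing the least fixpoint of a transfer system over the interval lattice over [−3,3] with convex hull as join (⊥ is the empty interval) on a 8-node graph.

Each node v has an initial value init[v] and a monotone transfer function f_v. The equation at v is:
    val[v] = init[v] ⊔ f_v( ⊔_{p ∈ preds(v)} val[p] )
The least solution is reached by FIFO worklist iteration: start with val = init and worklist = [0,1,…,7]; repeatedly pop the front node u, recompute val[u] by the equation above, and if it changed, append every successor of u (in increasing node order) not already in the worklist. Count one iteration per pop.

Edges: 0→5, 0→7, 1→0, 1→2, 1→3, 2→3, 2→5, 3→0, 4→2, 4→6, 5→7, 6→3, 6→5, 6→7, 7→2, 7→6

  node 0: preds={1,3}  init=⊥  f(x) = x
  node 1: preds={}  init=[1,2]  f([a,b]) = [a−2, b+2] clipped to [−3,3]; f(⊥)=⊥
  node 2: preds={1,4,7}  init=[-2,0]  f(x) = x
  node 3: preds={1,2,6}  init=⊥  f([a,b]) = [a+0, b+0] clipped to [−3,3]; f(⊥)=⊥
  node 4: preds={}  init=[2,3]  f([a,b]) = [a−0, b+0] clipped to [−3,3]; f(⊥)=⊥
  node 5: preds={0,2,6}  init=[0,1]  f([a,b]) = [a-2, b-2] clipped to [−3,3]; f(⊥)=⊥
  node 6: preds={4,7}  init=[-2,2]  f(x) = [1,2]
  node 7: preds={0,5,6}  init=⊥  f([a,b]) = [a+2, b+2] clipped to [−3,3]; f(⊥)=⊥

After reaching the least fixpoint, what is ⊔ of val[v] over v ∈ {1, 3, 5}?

Trace (13 dequeues):
  [1] u=0 | in [1,2] | out [1,2] | prev ⊥ | push {}
  [2] u=1 | in ⊥ | out [1,2] | ==
  [3] u=2 | in [1,3] | out [-2,3] | prev [-2,0] | push {}
  [4] u=3 | in [-2,3] | out [-2,3] | prev ⊥ | push {0}
  [5] u=4 | in ⊥ | out [2,3] | ==
  [6] u=5 | in [-2,3] | out [-3,1] | prev [0,1] | push {}
  [7] u=6 | in [2,3] | out [-2,2] | ==
  [8] u=7 | in [-3,2] | out [-1,3] | prev ⊥ | push {2,6}
  [9] u=0 | in [-2,3] | out [-2,3] | prev [1,2] | push {5,7}
  [10] u=2 | in [-1,3] | out [-2,3] | ==
  [11] u=6 | in [-1,3] | out [-2,2] | ==
  [12] u=5 | in [-2,3] | out [-3,1] | ==
  [13] u=7 | in [-3,3] | out [-1,3] | ==

Converged values:
  [0] [-2,3]
  [1] [1,2]
  [2] [-2,3]
  [3] [-2,3]
  [4] [2,3]
  [5] [-3,1]
  [6] [-2,2]
  [7] [-1,3]

[-3,3]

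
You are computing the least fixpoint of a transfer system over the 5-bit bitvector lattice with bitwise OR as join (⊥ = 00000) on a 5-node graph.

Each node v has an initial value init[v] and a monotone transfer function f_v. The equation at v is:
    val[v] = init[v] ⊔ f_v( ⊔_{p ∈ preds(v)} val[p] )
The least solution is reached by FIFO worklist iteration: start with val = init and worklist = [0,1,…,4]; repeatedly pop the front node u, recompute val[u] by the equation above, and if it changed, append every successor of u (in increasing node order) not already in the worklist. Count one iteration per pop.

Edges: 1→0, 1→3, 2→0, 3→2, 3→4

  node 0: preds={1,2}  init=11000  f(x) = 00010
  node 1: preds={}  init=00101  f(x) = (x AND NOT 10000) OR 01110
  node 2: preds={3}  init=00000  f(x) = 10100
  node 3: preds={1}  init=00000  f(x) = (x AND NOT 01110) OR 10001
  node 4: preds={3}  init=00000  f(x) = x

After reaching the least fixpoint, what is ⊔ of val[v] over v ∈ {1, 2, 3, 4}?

11111

Iteration log — 7 steps:
  step 1. node 0  ⊔preds=00101  new=11010  old=11000  +wl: 
  step 2. node 1  ⊔preds=00000  new=01111  old=00101  +wl: 0
  step 3. node 2  ⊔preds=00000  new=10100  old=00000  +wl: 
  step 4. node 3  ⊔preds=01111  new=10001  old=00000  +wl: 2
  step 5. node 4  ⊔preds=10001  new=10001  old=00000  +wl: 
  step 6. node 0  ⊔preds=11111  new=11010  stable
  step 7. node 2  ⊔preds=10001  new=10100  stable

Least fixpoint reached:
  node 0: 11010
  node 1: 01111
  node 2: 10100
  node 3: 10001
  node 4: 10001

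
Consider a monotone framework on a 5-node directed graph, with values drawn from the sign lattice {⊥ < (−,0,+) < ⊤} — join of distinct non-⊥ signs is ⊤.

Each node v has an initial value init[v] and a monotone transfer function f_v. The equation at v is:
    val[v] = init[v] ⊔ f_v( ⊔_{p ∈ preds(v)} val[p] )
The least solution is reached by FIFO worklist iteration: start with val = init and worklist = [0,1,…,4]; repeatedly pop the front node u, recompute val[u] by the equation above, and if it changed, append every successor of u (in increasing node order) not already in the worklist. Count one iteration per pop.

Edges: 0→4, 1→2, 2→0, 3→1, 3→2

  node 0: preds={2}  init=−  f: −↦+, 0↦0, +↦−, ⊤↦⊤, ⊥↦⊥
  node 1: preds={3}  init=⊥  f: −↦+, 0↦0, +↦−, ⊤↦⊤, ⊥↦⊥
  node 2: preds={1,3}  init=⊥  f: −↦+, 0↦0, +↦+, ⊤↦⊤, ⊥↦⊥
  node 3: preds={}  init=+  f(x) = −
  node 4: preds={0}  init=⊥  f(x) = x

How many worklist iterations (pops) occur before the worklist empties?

Iteration log — 9 steps:
  step 1. node 0  ⊔preds=⊥  new=−  stable
  step 2. node 1  ⊔preds=+  new=−  old=⊥  +wl: 
  step 3. node 2  ⊔preds=⊤  new=⊤  old=⊥  +wl: 0
  step 4. node 3  ⊔preds=⊥  new=⊤  old=+  +wl: 1,2
  step 5. node 4  ⊔preds=−  new=−  old=⊥  +wl: 
  step 6. node 0  ⊔preds=⊤  new=⊤  old=−  +wl: 4
  step 7. node 1  ⊔preds=⊤  new=⊤  old=−  +wl: 
  step 8. node 2  ⊔preds=⊤  new=⊤  stable
  step 9. node 4  ⊔preds=⊤  new=⊤  old=−  +wl: 

Least fixpoint reached:
  node 0: ⊤
  node 1: ⊤
  node 2: ⊤
  node 3: ⊤
  node 4: ⊤

9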